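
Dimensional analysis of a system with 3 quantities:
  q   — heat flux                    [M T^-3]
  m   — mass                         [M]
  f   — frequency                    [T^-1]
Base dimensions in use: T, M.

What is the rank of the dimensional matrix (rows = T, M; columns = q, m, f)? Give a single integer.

Dimensional matrix (T×M by q×m×f):
  T: [-3  0 -1]
  M: [ 1  1  0]
Row reduction gives pivot columns q,m; rank = 2

2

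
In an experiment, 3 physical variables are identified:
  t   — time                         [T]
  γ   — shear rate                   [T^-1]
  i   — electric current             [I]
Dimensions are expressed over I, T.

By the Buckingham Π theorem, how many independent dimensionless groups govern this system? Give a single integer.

1

Exponent matrix [I,T] × [t,γ,i]:
  I: [ 0  0  1]
  T: [ 1 -1  0]
Row reduction gives pivot columns t,i; rank = 2
n=3, r=2 ⇒ 1 dimensionless group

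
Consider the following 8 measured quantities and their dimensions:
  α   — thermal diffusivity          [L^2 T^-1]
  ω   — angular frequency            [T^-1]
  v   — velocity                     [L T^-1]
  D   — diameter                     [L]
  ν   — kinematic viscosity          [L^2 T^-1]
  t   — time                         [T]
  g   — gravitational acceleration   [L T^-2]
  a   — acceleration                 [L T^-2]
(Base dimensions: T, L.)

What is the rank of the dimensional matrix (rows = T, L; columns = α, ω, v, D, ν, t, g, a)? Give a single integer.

2

Dimensional matrix (T×L by α×ω×v×D×ν×t×g×a):
  T: [-1 -1 -1  0 -1  1 -2 -2]
  L: [ 2  0  1  1  2  0  1  1]
RREF → pivots at {α,ω} ⇒ r = 2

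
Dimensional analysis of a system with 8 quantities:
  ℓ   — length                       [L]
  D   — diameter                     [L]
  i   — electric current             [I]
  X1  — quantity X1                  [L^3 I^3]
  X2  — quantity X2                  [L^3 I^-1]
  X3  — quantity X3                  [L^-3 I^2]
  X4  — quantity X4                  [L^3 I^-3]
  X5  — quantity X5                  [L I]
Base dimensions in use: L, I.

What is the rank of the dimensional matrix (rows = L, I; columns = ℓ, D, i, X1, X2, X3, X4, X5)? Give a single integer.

2

Dimensional matrix (L×I by ℓ×D×i×X1×X2×X3×X4×X5):
  L: [ 1  1  0  3  3 -3  3  1]
  I: [ 0  0  1  3 -1  2 -3  1]
Row reduction gives pivot columns ℓ,i; rank = 2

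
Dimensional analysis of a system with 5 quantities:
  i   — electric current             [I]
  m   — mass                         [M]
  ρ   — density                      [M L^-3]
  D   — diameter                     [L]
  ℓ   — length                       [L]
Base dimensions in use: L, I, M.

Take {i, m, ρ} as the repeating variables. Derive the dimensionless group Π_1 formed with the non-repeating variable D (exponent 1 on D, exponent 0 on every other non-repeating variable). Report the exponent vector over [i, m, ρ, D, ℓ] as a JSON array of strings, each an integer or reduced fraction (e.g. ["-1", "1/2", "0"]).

Exponent matrix [L,I,M] × [i,m,ρ,D,ℓ]:
  L: [ 0  0 -3  1  1]
  I: [ 1  0  0  0  0]
  M: [ 0  1  1  0  0]
Row reduction gives pivot columns i,m,ρ; rank = 3
Pivot set = {i,m,ρ}, free = {D,ℓ}
RREF:
  r0: [   1    0    0    0    0]
  r1: [   0    1    0  1/3  1/3]
  r2: [   0    0    1 -1/3 -1/3]
Fix exponent of D at 1, ℓ at 0; solve each RREF row for its pivot's exponent:
  r0: exp(i) + (0)·1 = 0 ⇒ exp(i) = 0
  r1: exp(m) + (1/3)·1 = 0 ⇒ exp(m) = -1/3
  r2: exp(ρ) + (-1/3)·1 = 0 ⇒ exp(ρ) = 1/3
Π_1 = m^(-1/3) · ρ^(1/3) · D

["0", "-1/3", "1/3", "1", "0"]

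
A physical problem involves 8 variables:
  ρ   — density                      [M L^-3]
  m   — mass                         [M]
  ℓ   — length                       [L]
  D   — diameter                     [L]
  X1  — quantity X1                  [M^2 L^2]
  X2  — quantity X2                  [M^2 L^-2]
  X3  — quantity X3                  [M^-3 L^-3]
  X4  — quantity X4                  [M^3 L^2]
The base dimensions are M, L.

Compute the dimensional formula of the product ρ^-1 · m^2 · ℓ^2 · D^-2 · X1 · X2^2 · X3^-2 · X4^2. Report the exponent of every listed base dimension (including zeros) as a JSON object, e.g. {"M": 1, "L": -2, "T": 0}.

{"M": 19, "L": 11}

Write exponents as rows M,L / cols ρ,m,ℓ,D,X1,X2,X3,X4:
  M: [ 1  1  0  0  2  2 -3  3]
  L: [-3  0  1  1  2 -2 -3  2]
  [M]: (-1)·1+(2)·1+(2)·0+(-2)·0+(1)·2+(2)·2+(-2)·-3+(2)·3 = 19
  [L]: (-1)·-3+(2)·0+(2)·1+(-2)·1+(1)·2+(2)·-2+(-2)·-3+(2)·2 = 11
⇒ M^19 L^11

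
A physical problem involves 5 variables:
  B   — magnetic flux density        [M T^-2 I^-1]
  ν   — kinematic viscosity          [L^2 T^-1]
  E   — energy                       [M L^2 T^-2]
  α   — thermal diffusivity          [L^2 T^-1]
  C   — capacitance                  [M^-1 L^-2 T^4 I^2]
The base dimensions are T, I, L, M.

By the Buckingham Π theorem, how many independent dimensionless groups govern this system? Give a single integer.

Exponent matrix [T,I,L,M] × [B,ν,E,α,C]:
  T: [-2 -1 -2 -1  4]
  I: [-1  0  0  0  2]
  L: [ 0  2  2  2 -2]
  M: [ 1  0  1  0 -1]
Row reduction gives pivot columns B,ν,E; rank = 3
n=5, r=3 ⇒ 2 dimensionless groups

2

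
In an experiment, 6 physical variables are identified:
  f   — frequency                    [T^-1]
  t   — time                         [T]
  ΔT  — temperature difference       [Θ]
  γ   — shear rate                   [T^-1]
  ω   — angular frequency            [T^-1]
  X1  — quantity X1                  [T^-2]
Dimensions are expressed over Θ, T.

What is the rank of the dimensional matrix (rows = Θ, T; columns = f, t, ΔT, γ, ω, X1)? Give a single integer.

2

Write exponents as rows Θ,T / cols f,t,ΔT,γ,ω,X1:
  Θ: [ 0  0  1  0  0  0]
  T: [-1  1  0 -1 -1 -2]
Echelon form has 2 nonzero rows (pivots: f,ΔT)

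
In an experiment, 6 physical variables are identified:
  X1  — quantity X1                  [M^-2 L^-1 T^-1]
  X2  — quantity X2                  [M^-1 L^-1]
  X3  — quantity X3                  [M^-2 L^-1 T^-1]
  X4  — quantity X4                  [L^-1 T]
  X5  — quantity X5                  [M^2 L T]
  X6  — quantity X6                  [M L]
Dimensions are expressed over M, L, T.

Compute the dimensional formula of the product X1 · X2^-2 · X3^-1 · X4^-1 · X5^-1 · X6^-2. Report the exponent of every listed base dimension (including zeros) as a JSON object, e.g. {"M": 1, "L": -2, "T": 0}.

{"M": -2, "L": 0, "T": -2}

Exponent matrix [M,L,T] × [X1,X2,X3,X4,X5,X6]:
  M: [-2 -1 -2  0  2  1]
  L: [-1 -1 -1 -1  1  1]
  T: [-1  0 -1  1  1  0]
  [M]: (1)·-2+(-2)·-1+(-1)·-2+(-1)·0+(-1)·2+(-2)·1 = -2
  [L]: (1)·-1+(-2)·-1+(-1)·-1+(-1)·-1+(-1)·1+(-2)·1 = 0
  [T]: (1)·-1+(-2)·0+(-1)·-1+(-1)·1+(-1)·1+(-2)·0 = -2
⇒ M^-2 T^-2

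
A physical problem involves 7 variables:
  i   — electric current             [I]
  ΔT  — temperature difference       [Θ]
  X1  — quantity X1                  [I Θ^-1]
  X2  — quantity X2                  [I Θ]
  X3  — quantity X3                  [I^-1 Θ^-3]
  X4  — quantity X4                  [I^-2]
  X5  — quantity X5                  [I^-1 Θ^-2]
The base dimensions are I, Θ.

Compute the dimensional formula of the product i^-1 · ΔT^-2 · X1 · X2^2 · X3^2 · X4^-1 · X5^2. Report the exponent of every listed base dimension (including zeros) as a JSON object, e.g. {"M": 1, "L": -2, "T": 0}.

{"I": 0, "Θ": -11}

Dimensional matrix (I×Θ by i×ΔT×X1×X2×X3×X4×X5):
  I: [ 1  0  1  1 -1 -2 -1]
  Θ: [ 0  1 -1  1 -3  0 -2]
  [I]: (-1)·1+(-2)·0+(1)·1+(2)·1+(2)·-1+(-1)·-2+(2)·-1 = 0
  [Θ]: (-1)·0+(-2)·1+(1)·-1+(2)·1+(2)·-3+(-1)·0+(2)·-2 = -11
⇒ Θ^-11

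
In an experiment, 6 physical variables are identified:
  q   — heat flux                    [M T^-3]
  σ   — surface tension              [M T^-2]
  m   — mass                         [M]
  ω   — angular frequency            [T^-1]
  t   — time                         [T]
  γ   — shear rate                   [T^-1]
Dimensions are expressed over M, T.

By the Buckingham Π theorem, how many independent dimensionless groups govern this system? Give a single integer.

4

Exponent matrix [M,T] × [q,σ,m,ω,t,γ]:
  M: [ 1  1  1  0  0  0]
  T: [-3 -2  0 -1  1 -1]
Row reduction gives pivot columns q,σ; rank = 2
n=6, r=2 ⇒ 4 dimensionless groups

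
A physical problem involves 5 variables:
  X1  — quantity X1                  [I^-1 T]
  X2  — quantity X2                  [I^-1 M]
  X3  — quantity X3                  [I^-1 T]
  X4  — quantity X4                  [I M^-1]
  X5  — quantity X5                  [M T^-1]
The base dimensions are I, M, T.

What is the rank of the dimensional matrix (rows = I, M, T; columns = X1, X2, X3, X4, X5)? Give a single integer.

2

Write exponents as rows I,M,T / cols X1,X2,X3,X4,X5:
  I: [-1 -1 -1  1  0]
  M: [ 0  1  0 -1  1]
  T: [ 1  0  1  0 -1]
Echelon form has 2 nonzero rows (pivots: X1,X2)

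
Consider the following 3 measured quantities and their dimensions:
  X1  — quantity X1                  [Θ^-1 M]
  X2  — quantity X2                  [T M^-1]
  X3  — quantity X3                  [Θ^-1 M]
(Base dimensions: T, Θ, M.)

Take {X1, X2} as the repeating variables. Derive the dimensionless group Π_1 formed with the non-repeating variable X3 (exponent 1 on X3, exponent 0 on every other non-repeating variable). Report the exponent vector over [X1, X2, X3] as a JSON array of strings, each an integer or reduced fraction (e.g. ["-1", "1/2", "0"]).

["-1", "0", "1"]

Dimensional matrix (T×Θ×M by X1×X2×X3):
  T: [ 0  1  0]
  Θ: [-1  0 -1]
  M: [ 1 -1  1]
Echelon form has 2 nonzero rows (pivots: X1,X2)
Repeat: X1,X2; free: X3
RREF:
  r0: [   1    0    1]
  r1: [   0    1    0]
  r2: [   0    0    0]
Fix exponent of X3 at 1; solve each RREF row for its pivot's exponent:
  r0: exp(X1) + (1)·1 = 0 ⇒ exp(X1) = -1
  r1: exp(X2) + (0)·1 = 0 ⇒ exp(X2) = 0
Π_1 = X1^-1 · X3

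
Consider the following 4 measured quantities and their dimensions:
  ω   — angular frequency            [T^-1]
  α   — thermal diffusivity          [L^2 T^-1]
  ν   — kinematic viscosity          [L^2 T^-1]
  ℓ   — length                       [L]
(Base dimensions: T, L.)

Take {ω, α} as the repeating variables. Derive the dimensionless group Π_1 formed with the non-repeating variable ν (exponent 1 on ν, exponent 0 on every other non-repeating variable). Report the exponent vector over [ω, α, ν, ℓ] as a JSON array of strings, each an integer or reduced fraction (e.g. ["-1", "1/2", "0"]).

["0", "-1", "1", "0"]

Dimensional matrix (T×L by ω×α×ν×ℓ):
  T: [-1 -1 -1  0]
  L: [ 0  2  2  1]
Row reduction gives pivot columns ω,α; rank = 2
Pivot set = {ω,α}, free = {ν,ℓ}
RREF:
  r0: [   1    0    0 -1/2]
  r1: [   0    1    1  1/2]
Fix exponent of ν at 1, ℓ at 0; solve each RREF row for its pivot's exponent:
  r0: exp(ω) + (0)·1 = 0 ⇒ exp(ω) = 0
  r1: exp(α) + (1)·1 = 0 ⇒ exp(α) = -1
Π_1 = α^-1 · ν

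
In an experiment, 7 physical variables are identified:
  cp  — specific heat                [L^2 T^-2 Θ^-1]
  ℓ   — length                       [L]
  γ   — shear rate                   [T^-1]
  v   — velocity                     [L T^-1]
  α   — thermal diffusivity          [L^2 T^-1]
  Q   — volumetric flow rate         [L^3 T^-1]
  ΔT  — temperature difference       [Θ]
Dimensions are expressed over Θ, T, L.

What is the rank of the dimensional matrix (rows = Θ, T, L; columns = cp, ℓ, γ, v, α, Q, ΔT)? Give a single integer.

3

Exponent matrix [Θ,T,L] × [cp,ℓ,γ,v,α,Q,ΔT]:
  Θ: [-1  0  0  0  0  0  1]
  T: [-2  0 -1 -1 -1 -1  0]
  L: [ 2  1  0  1  2  3  0]
Row reduction gives pivot columns cp,ℓ,γ; rank = 3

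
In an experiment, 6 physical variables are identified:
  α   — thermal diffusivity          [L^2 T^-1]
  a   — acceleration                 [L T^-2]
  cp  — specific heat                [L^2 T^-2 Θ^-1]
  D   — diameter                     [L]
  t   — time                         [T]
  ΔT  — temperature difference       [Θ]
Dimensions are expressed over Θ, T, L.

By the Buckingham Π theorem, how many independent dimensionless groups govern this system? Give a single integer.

Dimensional matrix (Θ×T×L by α×a×cp×D×t×ΔT):
  Θ: [ 0  0 -1  0  0  1]
  T: [-1 -2 -2  0  1  0]
  L: [ 2  1  2  1  0  0]
RREF → pivots at {α,a,cp} ⇒ r = 3
Π count = n − r = 6 − 3 = 3

3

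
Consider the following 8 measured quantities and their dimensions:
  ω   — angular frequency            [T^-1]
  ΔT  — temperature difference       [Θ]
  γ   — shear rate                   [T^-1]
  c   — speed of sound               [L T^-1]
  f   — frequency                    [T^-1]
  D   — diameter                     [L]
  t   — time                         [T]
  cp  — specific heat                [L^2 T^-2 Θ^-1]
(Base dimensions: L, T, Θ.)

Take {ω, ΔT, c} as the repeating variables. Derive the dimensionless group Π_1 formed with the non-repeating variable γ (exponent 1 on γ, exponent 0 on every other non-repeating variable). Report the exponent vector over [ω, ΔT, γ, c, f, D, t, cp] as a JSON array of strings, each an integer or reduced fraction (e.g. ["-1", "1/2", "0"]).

Dimensional matrix (L×T×Θ by ω×ΔT×γ×c×f×D×t×cp):
  L: [ 0  0  0  1  0  1  0  2]
  T: [-1  0 -1 -1 -1  0  1 -2]
  Θ: [ 0  1  0  0  0  0  0 -1]
Row reduction gives pivot columns ω,ΔT,c; rank = 3
Repeat: ω,ΔT,c; free: γ,f,D,t,cp
RREF:
  r0: [   1    0    1    0    1   -1   -1    0]
  r1: [   0    1    0    0    0    0    0   -1]
  r2: [   0    0    0    1    0    1    0    2]
Fix exponent of γ at 1, f at 0, D at 0, t at 0, cp at 0; solve each RREF row for its pivot's exponent:
  r0: exp(ω) + (1)·1 = 0 ⇒ exp(ω) = -1
  r1: exp(ΔT) + (0)·1 = 0 ⇒ exp(ΔT) = 0
  r2: exp(c) + (0)·1 = 0 ⇒ exp(c) = 0
Π_1 = ω^-1 · γ

["-1", "0", "1", "0", "0", "0", "0", "0"]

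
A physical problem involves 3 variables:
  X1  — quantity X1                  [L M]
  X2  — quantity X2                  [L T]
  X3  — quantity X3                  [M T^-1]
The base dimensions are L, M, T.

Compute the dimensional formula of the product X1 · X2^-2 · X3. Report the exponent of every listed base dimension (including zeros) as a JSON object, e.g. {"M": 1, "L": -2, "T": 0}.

Exponent matrix [L,M,T] × [X1,X2,X3]:
  L: [ 1  1  0]
  M: [ 1  0  1]
  T: [ 0  1 -1]
  [L]: (1)·1+(-2)·1+(1)·0 = -1
  [M]: (1)·1+(-2)·0+(1)·1 = 2
  [T]: (1)·0+(-2)·1+(1)·-1 = -3
⇒ L^-1 M^2 T^-3

{"L": -1, "M": 2, "T": -3}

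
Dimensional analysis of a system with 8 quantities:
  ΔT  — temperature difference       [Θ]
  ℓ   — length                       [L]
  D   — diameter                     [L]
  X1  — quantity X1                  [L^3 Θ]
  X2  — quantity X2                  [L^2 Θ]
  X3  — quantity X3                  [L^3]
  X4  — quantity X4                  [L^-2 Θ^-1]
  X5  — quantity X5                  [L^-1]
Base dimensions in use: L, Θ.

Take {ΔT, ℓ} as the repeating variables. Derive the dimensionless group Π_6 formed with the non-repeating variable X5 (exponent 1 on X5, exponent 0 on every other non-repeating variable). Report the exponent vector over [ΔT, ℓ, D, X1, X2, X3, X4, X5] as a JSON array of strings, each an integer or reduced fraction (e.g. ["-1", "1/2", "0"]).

["0", "1", "0", "0", "0", "0", "0", "1"]

Dimensional matrix (L×Θ by ΔT×ℓ×D×X1×X2×X3×X4×X5):
  L: [ 0  1  1  3  2  3 -2 -1]
  Θ: [ 1  0  0  1  1  0 -1  0]
Echelon form has 2 nonzero rows (pivots: ΔT,ℓ)
Pivot set = {ΔT,ℓ}, free = {D,X1,X2,X3,X4,X5}
RREF:
  r0: [   1    0    0    1    1    0   -1    0]
  r1: [   0    1    1    3    2    3   -2   -1]
Fix exponent of X5 at 1, D at 0, X1 at 0, X2 at 0, X3 at 0, X4 at 0; solve each RREF row for its pivot's exponent:
  r0: exp(ΔT) + (0)·1 = 0 ⇒ exp(ΔT) = 0
  r1: exp(ℓ) + (-1)·1 = 0 ⇒ exp(ℓ) = 1
Π_6 = ℓ · X5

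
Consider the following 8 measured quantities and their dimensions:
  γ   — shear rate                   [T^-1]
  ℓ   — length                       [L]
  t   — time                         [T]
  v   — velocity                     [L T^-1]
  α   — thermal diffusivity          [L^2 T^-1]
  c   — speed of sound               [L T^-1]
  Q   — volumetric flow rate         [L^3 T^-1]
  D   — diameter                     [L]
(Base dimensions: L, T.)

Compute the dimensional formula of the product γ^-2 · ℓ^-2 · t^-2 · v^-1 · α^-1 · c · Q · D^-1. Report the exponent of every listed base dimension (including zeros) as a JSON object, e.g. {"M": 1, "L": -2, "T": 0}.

Exponent matrix [L,T] × [γ,ℓ,t,v,α,c,Q,D]:
  L: [ 0  1  0  1  2  1  3  1]
  T: [-1  0  1 -1 -1 -1 -1  0]
  [L]: (-2)·0+(-2)·1+(-2)·0+(-1)·1+(-1)·2+(1)·1+(1)·3+(-1)·1 = -2
  [T]: (-2)·-1+(-2)·0+(-2)·1+(-1)·-1+(-1)·-1+(1)·-1+(1)·-1+(-1)·0 = 0
⇒ L^-2

{"L": -2, "T": 0}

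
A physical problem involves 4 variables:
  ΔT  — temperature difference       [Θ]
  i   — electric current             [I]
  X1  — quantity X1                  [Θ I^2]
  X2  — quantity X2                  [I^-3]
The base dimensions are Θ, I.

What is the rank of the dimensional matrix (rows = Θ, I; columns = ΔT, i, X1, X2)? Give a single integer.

Dimensional matrix (Θ×I by ΔT×i×X1×X2):
  Θ: [ 1  0  1  0]
  I: [ 0  1  2 -3]
RREF → pivots at {ΔT,i} ⇒ r = 2

2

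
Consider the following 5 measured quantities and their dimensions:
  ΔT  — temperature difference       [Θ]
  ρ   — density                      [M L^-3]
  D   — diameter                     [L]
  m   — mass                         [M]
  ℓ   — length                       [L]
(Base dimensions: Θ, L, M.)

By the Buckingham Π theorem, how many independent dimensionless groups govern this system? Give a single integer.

Dimensional matrix (Θ×L×M by ΔT×ρ×D×m×ℓ):
  Θ: [ 1  0  0  0  0]
  L: [ 0 -3  1  0  1]
  M: [ 0  1  0  1  0]
Row reduction gives pivot columns ΔT,ρ,D; rank = 3
Π count = n − r = 5 − 3 = 2

2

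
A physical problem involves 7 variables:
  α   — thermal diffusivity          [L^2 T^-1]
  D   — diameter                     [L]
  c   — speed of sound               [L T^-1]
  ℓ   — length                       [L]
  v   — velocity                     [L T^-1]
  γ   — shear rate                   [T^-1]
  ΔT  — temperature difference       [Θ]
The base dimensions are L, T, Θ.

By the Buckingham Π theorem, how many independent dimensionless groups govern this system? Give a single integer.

Write exponents as rows L,T,Θ / cols α,D,c,ℓ,v,γ,ΔT:
  L: [ 2  1  1  1  1  0  0]
  T: [-1  0 -1  0 -1 -1  0]
  Θ: [ 0  0  0  0  0  0  1]
Row reduction gives pivot columns α,D,ΔT; rank = 3
n=7, r=3 ⇒ 4 dimensionless groups

4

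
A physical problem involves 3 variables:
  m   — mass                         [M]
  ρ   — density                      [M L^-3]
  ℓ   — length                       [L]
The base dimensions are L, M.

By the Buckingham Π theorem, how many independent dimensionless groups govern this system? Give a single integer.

1

Dimensional matrix (L×M by m×ρ×ℓ):
  L: [ 0 -3  1]
  M: [ 1  1  0]
RREF → pivots at {m,ρ} ⇒ r = 2
n=3, r=2 ⇒ 1 dimensionless group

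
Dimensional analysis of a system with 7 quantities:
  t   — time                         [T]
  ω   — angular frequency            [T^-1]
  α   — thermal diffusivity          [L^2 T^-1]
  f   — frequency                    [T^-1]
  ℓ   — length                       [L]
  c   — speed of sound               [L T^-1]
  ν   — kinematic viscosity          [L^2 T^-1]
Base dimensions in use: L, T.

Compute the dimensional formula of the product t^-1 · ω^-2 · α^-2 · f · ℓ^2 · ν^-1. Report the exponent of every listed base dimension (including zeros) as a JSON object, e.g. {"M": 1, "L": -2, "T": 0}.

{"L": -4, "T": 3}

Write exponents as rows L,T / cols t,ω,α,f,ℓ,c,ν:
  L: [ 0  0  2  0  1  1  2]
  T: [ 1 -1 -1 -1  0 -1 -1]
  [L]: (-1)·0+(-2)·0+(-2)·2+(1)·0+(2)·1+(-1)·2 = -4
  [T]: (-1)·1+(-2)·-1+(-2)·-1+(1)·-1+(2)·0+(-1)·-1 = 3
⇒ L^-4 T^3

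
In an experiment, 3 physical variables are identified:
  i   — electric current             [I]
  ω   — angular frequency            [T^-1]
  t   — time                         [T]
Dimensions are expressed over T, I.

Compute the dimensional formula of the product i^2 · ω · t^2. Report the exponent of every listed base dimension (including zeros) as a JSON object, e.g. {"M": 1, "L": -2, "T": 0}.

{"T": 1, "I": 2}

Write exponents as rows T,I / cols i,ω,t:
  T: [ 0 -1  1]
  I: [ 1  0  0]
  [T]: (2)·0+(1)·-1+(2)·1 = 1
  [I]: (2)·1+(1)·0+(2)·0 = 2
⇒ T I^2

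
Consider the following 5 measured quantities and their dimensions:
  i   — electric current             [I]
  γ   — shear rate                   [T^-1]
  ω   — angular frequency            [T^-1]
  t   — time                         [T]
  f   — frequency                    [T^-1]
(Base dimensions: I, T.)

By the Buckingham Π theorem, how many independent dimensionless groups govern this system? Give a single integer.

3

Exponent matrix [I,T] × [i,γ,ω,t,f]:
  I: [ 1  0  0  0  0]
  T: [ 0 -1 -1  1 -1]
Echelon form has 2 nonzero rows (pivots: i,γ)
Π count = n − r = 5 − 2 = 3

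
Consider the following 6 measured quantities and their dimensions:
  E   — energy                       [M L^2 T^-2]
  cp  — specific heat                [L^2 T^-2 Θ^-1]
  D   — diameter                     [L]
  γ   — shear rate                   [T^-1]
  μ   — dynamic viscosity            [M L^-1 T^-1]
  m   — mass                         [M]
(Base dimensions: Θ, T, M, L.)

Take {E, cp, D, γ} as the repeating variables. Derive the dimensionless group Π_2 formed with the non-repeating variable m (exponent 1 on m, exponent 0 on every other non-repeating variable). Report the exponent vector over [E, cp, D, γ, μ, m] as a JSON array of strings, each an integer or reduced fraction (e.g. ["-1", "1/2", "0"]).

["-1", "0", "2", "2", "0", "1"]

Exponent matrix [Θ,T,M,L] × [E,cp,D,γ,μ,m]:
  Θ: [ 0 -1  0  0  0  0]
  T: [-2 -2  0 -1 -1  0]
  M: [ 1  0  0  0  1  1]
  L: [ 2  2  1  0 -1  0]
Echelon form has 4 nonzero rows (pivots: E,cp,D,γ)
Pivot set = {E,cp,D,γ}, free = {μ,m}
RREF:
  r0: [   1    0    0    0    1    1]
  r1: [   0    1    0    0    0    0]
  r2: [   0    0    1    0   -3   -2]
  r3: [   0    0    0    1   -1   -2]
Fix exponent of m at 1, μ at 0; solve each RREF row for its pivot's exponent:
  r0: exp(E) + (1)·1 = 0 ⇒ exp(E) = -1
  r1: exp(cp) + (0)·1 = 0 ⇒ exp(cp) = 0
  r2: exp(D) + (-2)·1 = 0 ⇒ exp(D) = 2
  r3: exp(γ) + (-2)·1 = 0 ⇒ exp(γ) = 2
Π_2 = E^-1 · D^2 · γ^2 · m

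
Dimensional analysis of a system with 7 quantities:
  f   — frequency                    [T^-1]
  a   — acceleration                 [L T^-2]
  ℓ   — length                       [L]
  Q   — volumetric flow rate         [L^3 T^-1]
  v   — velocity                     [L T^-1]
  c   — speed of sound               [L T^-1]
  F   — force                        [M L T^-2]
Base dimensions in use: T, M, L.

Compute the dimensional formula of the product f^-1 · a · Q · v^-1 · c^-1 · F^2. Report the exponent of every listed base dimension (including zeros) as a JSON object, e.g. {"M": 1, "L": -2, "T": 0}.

Exponent matrix [T,M,L] × [f,a,ℓ,Q,v,c,F]:
  T: [-1 -2  0 -1 -1 -1 -2]
  M: [ 0  0  0  0  0  0  1]
  L: [ 0  1  1  3  1  1  1]
  [T]: (-1)·-1+(1)·-2+(1)·-1+(-1)·-1+(-1)·-1+(2)·-2 = -4
  [M]: (-1)·0+(1)·0+(1)·0+(-1)·0+(-1)·0+(2)·1 = 2
  [L]: (-1)·0+(1)·1+(1)·3+(-1)·1+(-1)·1+(2)·1 = 4
⇒ T^-4 M^2 L^4

{"T": -4, "M": 2, "L": 4}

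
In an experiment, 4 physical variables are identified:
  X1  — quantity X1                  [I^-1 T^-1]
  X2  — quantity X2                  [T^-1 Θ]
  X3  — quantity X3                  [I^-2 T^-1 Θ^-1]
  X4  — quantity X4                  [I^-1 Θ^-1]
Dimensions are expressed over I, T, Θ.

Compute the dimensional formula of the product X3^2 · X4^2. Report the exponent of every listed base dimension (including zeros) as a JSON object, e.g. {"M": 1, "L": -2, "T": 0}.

{"I": -6, "T": -2, "Θ": -4}

Exponent matrix [I,T,Θ] × [X1,X2,X3,X4]:
  I: [-1  0 -2 -1]
  T: [-1 -1 -1  0]
  Θ: [ 0  1 -1 -1]
  [I]: (2)·-2+(2)·-1 = -6
  [T]: (2)·-1+(2)·0 = -2
  [Θ]: (2)·-1+(2)·-1 = -4
⇒ I^-6 T^-2 Θ^-4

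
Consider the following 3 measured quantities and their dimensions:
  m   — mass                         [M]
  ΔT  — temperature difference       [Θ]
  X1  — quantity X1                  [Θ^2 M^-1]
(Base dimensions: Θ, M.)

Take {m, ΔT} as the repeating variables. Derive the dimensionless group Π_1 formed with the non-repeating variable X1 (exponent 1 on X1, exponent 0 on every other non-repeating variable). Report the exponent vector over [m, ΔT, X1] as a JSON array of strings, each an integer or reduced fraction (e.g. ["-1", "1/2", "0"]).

Exponent matrix [Θ,M] × [m,ΔT,X1]:
  Θ: [ 0  1  2]
  M: [ 1  0 -1]
RREF → pivots at {m,ΔT} ⇒ r = 2
Repeat: m,ΔT; free: X1
RREF:
  r0: [   1    0   -1]
  r1: [   0    1    2]
Fix exponent of X1 at 1; solve each RREF row for its pivot's exponent:
  r0: exp(m) + (-1)·1 = 0 ⇒ exp(m) = 1
  r1: exp(ΔT) + (2)·1 = 0 ⇒ exp(ΔT) = -2
Π_1 = m · ΔT^-2 · X1

["1", "-2", "1"]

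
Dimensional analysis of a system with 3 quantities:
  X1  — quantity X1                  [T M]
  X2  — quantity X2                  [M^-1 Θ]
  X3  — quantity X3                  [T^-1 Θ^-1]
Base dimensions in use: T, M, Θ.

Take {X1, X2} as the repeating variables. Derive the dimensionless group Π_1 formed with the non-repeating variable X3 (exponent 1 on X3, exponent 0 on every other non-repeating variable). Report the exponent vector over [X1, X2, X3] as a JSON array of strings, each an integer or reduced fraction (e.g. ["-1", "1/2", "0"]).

Exponent matrix [T,M,Θ] × [X1,X2,X3]:
  T: [ 1  0 -1]
  M: [ 1 -1  0]
  Θ: [ 0  1 -1]
Row reduction gives pivot columns X1,X2; rank = 2
Pivot set = {X1,X2}, free = {X3}
RREF:
  r0: [   1    0   -1]
  r1: [   0    1   -1]
  r2: [   0    0    0]
Fix exponent of X3 at 1; solve each RREF row for its pivot's exponent:
  r0: exp(X1) + (-1)·1 = 0 ⇒ exp(X1) = 1
  r1: exp(X2) + (-1)·1 = 0 ⇒ exp(X2) = 1
Π_1 = X1 · X2 · X3

["1", "1", "1"]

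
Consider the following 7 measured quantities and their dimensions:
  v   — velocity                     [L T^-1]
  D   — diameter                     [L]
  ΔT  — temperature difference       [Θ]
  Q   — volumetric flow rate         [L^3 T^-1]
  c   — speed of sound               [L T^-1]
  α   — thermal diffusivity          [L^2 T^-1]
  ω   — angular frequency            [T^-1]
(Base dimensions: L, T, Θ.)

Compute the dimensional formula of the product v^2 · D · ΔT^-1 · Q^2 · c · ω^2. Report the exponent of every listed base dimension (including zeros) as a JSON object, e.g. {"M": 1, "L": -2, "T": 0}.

Dimensional matrix (L×T×Θ by v×D×ΔT×Q×c×α×ω):
  L: [ 1  1  0  3  1  2  0]
  T: [-1  0  0 -1 -1 -1 -1]
  Θ: [ 0  0  1  0  0  0  0]
  [L]: (2)·1+(1)·1+(-1)·0+(2)·3+(1)·1+(2)·0 = 10
  [T]: (2)·-1+(1)·0+(-1)·0+(2)·-1+(1)·-1+(2)·-1 = -7
  [Θ]: (2)·0+(1)·0+(-1)·1+(2)·0+(1)·0+(2)·0 = -1
⇒ L^10 T^-7 Θ^-1

{"L": 10, "T": -7, "Θ": -1}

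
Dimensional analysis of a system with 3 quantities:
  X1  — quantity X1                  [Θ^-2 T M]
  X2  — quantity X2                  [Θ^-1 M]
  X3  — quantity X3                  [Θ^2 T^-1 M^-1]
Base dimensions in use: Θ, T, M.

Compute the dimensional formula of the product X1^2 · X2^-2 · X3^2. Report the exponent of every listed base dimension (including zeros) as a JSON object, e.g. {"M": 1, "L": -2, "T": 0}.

Dimensional matrix (Θ×T×M by X1×X2×X3):
  Θ: [-2 -1  2]
  T: [ 1  0 -1]
  M: [ 1  1 -1]
  [Θ]: (2)·-2+(-2)·-1+(2)·2 = 2
  [T]: (2)·1+(-2)·0+(2)·-1 = 0
  [M]: (2)·1+(-2)·1+(2)·-1 = -2
⇒ Θ^2 M^-2

{"Θ": 2, "T": 0, "M": -2}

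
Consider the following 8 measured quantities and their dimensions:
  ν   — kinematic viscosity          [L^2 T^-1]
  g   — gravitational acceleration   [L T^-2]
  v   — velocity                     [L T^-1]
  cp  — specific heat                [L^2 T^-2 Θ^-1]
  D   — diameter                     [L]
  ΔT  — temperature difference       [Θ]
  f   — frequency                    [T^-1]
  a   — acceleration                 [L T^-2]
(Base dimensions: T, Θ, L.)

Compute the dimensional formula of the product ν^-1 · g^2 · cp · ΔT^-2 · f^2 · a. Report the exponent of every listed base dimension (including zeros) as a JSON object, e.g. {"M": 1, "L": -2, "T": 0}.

Dimensional matrix (T×Θ×L by ν×g×v×cp×D×ΔT×f×a):
  T: [-1 -2 -1 -2  0  0 -1 -2]
  Θ: [ 0  0  0 -1  0  1  0  0]
  L: [ 2  1  1  2  1  0  0  1]
  [T]: (-1)·-1+(2)·-2+(1)·-2+(-2)·0+(2)·-1+(1)·-2 = -9
  [Θ]: (-1)·0+(2)·0+(1)·-1+(-2)·1+(2)·0+(1)·0 = -3
  [L]: (-1)·2+(2)·1+(1)·2+(-2)·0+(2)·0+(1)·1 = 3
⇒ T^-9 Θ^-3 L^3

{"T": -9, "Θ": -3, "L": 3}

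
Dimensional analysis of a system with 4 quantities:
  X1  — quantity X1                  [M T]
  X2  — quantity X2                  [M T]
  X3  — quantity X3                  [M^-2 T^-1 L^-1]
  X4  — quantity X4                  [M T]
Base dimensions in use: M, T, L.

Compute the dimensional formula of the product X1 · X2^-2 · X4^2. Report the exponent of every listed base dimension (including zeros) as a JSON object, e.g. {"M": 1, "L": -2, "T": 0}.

Exponent matrix [M,T,L] × [X1,X2,X3,X4]:
  M: [ 1  1 -2  1]
  T: [ 1  1 -1  1]
  L: [ 0  0 -1  0]
  [M]: (1)·1+(-2)·1+(2)·1 = 1
  [T]: (1)·1+(-2)·1+(2)·1 = 1
  [L]: (1)·0+(-2)·0+(2)·0 = 0
⇒ M T

{"M": 1, "T": 1, "L": 0}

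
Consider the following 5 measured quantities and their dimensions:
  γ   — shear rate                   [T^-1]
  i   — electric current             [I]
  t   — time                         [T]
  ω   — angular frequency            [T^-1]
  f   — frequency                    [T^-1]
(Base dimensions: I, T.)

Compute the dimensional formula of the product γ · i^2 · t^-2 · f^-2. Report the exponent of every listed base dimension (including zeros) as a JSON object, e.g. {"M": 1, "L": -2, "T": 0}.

{"I": 2, "T": -1}

Exponent matrix [I,T] × [γ,i,t,ω,f]:
  I: [ 0  1  0  0  0]
  T: [-1  0  1 -1 -1]
  [I]: (1)·0+(2)·1+(-2)·0+(-2)·0 = 2
  [T]: (1)·-1+(2)·0+(-2)·1+(-2)·-1 = -1
⇒ I^2 T^-1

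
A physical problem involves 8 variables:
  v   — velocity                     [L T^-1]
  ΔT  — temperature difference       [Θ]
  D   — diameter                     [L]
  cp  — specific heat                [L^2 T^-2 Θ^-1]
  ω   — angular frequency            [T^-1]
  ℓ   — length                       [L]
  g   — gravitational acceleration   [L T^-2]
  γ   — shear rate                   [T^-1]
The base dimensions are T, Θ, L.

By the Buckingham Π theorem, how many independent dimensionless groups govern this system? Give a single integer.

5

Write exponents as rows T,Θ,L / cols v,ΔT,D,cp,ω,ℓ,g,γ:
  T: [-1  0  0 -2 -1  0 -2 -1]
  Θ: [ 0  1  0 -1  0  0  0  0]
  L: [ 1  0  1  2  0  1  1  0]
RREF → pivots at {v,ΔT,D} ⇒ r = 3
Π count = n − r = 8 − 3 = 5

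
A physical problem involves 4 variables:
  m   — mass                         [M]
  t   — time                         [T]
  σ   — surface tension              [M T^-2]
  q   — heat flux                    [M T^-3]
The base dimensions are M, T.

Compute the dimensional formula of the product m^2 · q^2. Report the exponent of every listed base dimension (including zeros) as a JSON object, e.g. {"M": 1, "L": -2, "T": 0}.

{"M": 4, "T": -6}

Write exponents as rows M,T / cols m,t,σ,q:
  M: [ 1  0  1  1]
  T: [ 0  1 -2 -3]
  [M]: (2)·1+(2)·1 = 4
  [T]: (2)·0+(2)·-3 = -6
⇒ M^4 T^-6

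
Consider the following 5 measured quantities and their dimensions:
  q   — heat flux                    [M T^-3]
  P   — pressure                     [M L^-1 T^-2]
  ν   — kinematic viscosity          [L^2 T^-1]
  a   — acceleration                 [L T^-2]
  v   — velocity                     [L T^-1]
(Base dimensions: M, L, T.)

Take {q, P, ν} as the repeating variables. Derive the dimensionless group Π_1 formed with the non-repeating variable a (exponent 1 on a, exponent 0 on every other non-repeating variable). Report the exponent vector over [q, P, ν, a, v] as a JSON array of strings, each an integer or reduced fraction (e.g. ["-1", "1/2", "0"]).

["-3", "3", "1", "1", "0"]

Write exponents as rows M,L,T / cols q,P,ν,a,v:
  M: [ 1  1  0  0  0]
  L: [ 0 -1  2  1  1]
  T: [-3 -2 -1 -2 -1]
RREF → pivots at {q,P,ν} ⇒ r = 3
Pivot set = {q,P,ν}, free = {a,v}
RREF:
  r0: [   1    0    0    3    1]
  r1: [   0    1    0   -3   -1]
  r2: [   0    0    1   -1    0]
Fix exponent of a at 1, v at 0; solve each RREF row for its pivot's exponent:
  r0: exp(q) + (3)·1 = 0 ⇒ exp(q) = -3
  r1: exp(P) + (-3)·1 = 0 ⇒ exp(P) = 3
  r2: exp(ν) + (-1)·1 = 0 ⇒ exp(ν) = 1
Π_1 = q^-3 · P^3 · ν · a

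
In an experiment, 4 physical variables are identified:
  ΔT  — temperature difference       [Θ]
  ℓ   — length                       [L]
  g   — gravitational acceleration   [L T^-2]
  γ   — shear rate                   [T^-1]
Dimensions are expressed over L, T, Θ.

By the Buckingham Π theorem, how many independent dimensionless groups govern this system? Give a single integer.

Exponent matrix [L,T,Θ] × [ΔT,ℓ,g,γ]:
  L: [ 0  1  1  0]
  T: [ 0  0 -2 -1]
  Θ: [ 1  0  0  0]
Row reduction gives pivot columns ΔT,ℓ,g; rank = 3
4 vars − rank 3 = 1 Π group

1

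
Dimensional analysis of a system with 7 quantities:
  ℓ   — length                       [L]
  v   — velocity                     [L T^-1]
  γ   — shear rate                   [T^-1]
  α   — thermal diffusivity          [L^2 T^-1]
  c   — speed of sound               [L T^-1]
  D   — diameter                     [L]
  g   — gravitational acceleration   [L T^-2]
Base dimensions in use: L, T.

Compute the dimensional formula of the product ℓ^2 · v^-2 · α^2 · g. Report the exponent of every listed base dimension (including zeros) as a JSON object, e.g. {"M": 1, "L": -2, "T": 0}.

Write exponents as rows L,T / cols ℓ,v,γ,α,c,D,g:
  L: [ 1  1  0  2  1  1  1]
  T: [ 0 -1 -1 -1 -1  0 -2]
  [L]: (2)·1+(-2)·1+(2)·2+(1)·1 = 5
  [T]: (2)·0+(-2)·-1+(2)·-1+(1)·-2 = -2
⇒ L^5 T^-2

{"L": 5, "T": -2}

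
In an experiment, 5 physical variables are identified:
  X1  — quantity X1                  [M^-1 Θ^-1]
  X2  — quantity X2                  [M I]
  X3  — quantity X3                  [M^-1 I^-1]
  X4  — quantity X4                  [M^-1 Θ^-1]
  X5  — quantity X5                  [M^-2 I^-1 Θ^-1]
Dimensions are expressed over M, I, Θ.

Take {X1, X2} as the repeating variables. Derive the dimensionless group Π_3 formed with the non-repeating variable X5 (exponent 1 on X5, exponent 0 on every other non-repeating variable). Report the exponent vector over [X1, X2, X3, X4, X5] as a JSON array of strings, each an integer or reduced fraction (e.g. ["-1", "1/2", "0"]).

["-1", "1", "0", "0", "1"]

Dimensional matrix (M×I×Θ by X1×X2×X3×X4×X5):
  M: [-1  1 -1 -1 -2]
  I: [ 0  1 -1  0 -1]
  Θ: [-1  0  0 -1 -1]
RREF → pivots at {X1,X2} ⇒ r = 2
Repeat: X1,X2; free: X3,X4,X5
RREF:
  r0: [   1    0    0    1    1]
  r1: [   0    1   -1    0   -1]
  r2: [   0    0    0    0    0]
Fix exponent of X5 at 1, X3 at 0, X4 at 0; solve each RREF row for its pivot's exponent:
  r0: exp(X1) + (1)·1 = 0 ⇒ exp(X1) = -1
  r1: exp(X2) + (-1)·1 = 0 ⇒ exp(X2) = 1
Π_3 = X1^-1 · X2 · X5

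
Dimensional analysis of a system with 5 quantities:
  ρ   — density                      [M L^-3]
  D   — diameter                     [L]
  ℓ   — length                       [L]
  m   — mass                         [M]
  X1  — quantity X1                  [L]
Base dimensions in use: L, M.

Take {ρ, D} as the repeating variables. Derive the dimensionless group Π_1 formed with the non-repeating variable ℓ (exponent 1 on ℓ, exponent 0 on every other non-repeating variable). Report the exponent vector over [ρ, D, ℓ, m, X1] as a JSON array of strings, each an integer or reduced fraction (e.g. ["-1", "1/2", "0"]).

Exponent matrix [L,M] × [ρ,D,ℓ,m,X1]:
  L: [-3  1  1  0  1]
  M: [ 1  0  0  1  0]
Row reduction gives pivot columns ρ,D; rank = 2
Repeat: ρ,D; free: ℓ,m,X1
RREF:
  r0: [   1    0    0    1    0]
  r1: [   0    1    1    3    1]
Fix exponent of ℓ at 1, m at 0, X1 at 0; solve each RREF row for its pivot's exponent:
  r0: exp(ρ) + (0)·1 = 0 ⇒ exp(ρ) = 0
  r1: exp(D) + (1)·1 = 0 ⇒ exp(D) = -1
Π_1 = D^-1 · ℓ

["0", "-1", "1", "0", "0"]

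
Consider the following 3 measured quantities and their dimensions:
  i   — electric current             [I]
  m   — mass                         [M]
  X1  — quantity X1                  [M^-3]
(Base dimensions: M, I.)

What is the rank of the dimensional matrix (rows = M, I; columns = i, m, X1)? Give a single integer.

2

Exponent matrix [M,I] × [i,m,X1]:
  M: [ 0  1 -3]
  I: [ 1  0  0]
Row reduction gives pivot columns i,m; rank = 2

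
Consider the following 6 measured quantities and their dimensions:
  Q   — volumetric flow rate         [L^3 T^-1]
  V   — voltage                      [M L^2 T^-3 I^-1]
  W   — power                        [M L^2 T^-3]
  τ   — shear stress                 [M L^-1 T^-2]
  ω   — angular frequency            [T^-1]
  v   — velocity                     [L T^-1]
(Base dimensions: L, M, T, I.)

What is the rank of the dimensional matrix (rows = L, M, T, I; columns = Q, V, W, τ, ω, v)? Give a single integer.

Exponent matrix [L,M,T,I] × [Q,V,W,τ,ω,v]:
  L: [ 3  2  2 -1  0  1]
  M: [ 0  1  1  1  0  0]
  T: [-1 -3 -3 -2 -1 -1]
  I: [ 0 -1  0  0  0  0]
RREF → pivots at {Q,V,W,ω} ⇒ r = 4

4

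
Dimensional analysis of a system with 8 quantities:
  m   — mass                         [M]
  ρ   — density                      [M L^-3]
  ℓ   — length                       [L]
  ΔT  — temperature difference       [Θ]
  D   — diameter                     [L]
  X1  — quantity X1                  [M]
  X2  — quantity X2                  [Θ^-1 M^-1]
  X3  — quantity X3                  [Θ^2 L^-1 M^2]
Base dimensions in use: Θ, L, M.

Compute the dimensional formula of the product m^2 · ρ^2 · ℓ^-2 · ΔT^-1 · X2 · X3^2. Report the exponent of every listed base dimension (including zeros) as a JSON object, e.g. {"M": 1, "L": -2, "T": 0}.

Dimensional matrix (Θ×L×M by m×ρ×ℓ×ΔT×D×X1×X2×X3):
  Θ: [ 0  0  0  1  0  0 -1  2]
  L: [ 0 -3  1  0  1  0  0 -1]
  M: [ 1  1  0  0  0  1 -1  2]
  [Θ]: (2)·0+(2)·0+(-2)·0+(-1)·1+(1)·-1+(2)·2 = 2
  [L]: (2)·0+(2)·-3+(-2)·1+(-1)·0+(1)·0+(2)·-1 = -10
  [M]: (2)·1+(2)·1+(-2)·0+(-1)·0+(1)·-1+(2)·2 = 7
⇒ Θ^2 L^-10 M^7

{"Θ": 2, "L": -10, "M": 7}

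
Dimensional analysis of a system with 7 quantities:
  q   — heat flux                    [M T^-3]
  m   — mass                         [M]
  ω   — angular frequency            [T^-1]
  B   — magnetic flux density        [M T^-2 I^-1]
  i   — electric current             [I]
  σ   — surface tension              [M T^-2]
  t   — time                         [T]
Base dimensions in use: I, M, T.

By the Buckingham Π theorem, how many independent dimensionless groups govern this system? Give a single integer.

Dimensional matrix (I×M×T by q×m×ω×B×i×σ×t):
  I: [ 0  0  0 -1  1  0  0]
  M: [ 1  1  0  1  0  1  0]
  T: [-3  0 -1 -2  0 -2  1]
RREF → pivots at {q,m,B} ⇒ r = 3
Π count = n − r = 7 − 3 = 4

4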